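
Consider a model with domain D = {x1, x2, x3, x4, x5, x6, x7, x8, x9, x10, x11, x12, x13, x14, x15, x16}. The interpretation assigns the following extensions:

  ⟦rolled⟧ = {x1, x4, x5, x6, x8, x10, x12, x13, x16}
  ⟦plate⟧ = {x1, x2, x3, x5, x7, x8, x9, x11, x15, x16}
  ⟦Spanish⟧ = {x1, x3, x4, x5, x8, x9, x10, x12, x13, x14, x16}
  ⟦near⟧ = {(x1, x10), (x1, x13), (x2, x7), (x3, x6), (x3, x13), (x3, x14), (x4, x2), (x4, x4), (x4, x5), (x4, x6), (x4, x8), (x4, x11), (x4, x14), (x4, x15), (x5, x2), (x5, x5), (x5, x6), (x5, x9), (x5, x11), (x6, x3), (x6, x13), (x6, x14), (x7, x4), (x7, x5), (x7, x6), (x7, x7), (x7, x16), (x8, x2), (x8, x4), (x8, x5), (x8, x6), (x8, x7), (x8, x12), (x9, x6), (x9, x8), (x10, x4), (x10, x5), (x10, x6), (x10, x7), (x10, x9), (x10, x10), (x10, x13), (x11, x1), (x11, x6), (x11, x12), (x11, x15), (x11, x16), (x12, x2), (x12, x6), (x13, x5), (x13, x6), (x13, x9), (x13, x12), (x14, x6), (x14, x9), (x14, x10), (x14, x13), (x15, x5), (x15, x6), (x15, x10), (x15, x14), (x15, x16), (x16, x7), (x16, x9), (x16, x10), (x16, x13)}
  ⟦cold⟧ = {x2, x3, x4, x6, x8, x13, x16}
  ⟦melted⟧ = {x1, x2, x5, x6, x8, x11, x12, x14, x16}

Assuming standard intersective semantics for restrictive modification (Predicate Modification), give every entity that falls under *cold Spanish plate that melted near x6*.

{x8}

⟦that melted⟧ = ⟦melted⟧ = {x1, x2, x5, x6, x8, x11, x12, x14, x16}
⟦near x6⟧ = {x : ⟨x, x6⟩ ∈ ⟦near⟧} = {x3, x4, x5, x7, x8, x9, x10, x11, x12, x13, x14, x15}
⟦plate⟧ = {x1, x2, x3, x5, x7, x8, x9, x11, x15, x16}
… ∩ ⟦that melted⟧ = {x1, x2, x3, x5, x7, x8, x9, x11, x15, x16} ∩ {x1, x2, x5, x6, x8, x11, x12, x14, x16} = {x1, x2, x5, x8, x11, x16}
… ∩ ⟦near x6⟧ = {x1, x2, x5, x8, x11, x16} ∩ {x3, x4, x5, x7, x8, x9, x10, x11, x12, x13, x14, x15} = {x5, x8, x11}
… ∩ ⟦cold⟧ = {x5, x8, x11} ∩ {x2, x3, x4, x6, x8, x13, x16} = {x8}
… ∩ ⟦Spanish⟧ = {x8} ∩ {x1, x3, x4, x5, x8, x9, x10, x12, x13, x14, x16} = {x8}
So ⟦cold Spanish plate that melted near x6⟧ = {x8}.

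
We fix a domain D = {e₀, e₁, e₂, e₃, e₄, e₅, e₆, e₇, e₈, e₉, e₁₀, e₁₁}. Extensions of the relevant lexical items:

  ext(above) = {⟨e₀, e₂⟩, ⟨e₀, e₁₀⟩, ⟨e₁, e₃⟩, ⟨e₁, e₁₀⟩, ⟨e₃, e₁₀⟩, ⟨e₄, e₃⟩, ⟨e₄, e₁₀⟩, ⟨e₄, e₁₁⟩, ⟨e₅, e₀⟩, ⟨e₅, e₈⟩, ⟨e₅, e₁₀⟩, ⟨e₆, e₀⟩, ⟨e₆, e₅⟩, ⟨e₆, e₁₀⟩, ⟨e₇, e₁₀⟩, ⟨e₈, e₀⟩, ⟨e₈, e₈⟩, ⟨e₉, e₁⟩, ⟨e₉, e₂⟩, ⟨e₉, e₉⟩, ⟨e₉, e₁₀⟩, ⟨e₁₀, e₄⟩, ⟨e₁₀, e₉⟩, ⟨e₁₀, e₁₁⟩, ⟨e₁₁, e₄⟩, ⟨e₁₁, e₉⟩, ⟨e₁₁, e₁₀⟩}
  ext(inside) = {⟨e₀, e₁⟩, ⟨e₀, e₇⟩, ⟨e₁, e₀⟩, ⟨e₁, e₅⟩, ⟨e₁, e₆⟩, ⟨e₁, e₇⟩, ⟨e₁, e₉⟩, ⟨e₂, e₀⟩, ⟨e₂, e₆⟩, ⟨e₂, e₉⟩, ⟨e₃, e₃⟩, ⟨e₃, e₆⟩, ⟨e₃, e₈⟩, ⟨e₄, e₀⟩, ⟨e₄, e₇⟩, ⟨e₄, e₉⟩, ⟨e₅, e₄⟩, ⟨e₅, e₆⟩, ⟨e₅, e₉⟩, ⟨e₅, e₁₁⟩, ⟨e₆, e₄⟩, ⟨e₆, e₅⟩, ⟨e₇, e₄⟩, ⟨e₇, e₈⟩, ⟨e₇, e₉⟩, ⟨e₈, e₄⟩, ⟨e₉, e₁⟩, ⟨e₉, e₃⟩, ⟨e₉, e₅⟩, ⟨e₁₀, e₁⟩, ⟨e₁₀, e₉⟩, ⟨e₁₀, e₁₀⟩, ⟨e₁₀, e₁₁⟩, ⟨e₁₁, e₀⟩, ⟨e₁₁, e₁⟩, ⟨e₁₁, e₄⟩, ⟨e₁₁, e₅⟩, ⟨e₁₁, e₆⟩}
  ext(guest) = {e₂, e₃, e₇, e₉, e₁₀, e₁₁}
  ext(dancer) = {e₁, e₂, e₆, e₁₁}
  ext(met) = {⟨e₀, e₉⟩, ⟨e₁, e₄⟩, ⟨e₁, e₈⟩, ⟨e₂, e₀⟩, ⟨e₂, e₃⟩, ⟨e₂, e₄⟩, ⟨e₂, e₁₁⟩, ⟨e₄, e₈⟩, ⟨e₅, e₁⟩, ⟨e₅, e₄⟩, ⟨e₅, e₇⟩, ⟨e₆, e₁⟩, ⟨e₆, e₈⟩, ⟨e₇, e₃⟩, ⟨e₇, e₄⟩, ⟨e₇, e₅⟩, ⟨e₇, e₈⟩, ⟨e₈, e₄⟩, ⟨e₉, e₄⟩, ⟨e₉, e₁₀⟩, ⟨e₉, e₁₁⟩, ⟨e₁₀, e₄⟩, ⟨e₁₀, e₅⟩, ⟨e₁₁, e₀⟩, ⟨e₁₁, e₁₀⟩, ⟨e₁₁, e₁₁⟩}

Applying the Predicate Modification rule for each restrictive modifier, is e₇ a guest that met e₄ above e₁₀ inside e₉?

⟦that met e₄⟧ = {x : ⟨x, e₄⟩ ∈ ⟦met⟧} = {e₁, e₂, e₅, e₇, e₈, e₉, e₁₀}
⟦above e₁₀⟧ = {x : ⟨x, e₁₀⟩ ∈ ⟦above⟧} = {e₀, e₁, e₃, e₄, e₅, e₆, e₇, e₉, e₁₁}
⟦inside e₉⟧ = {x : ⟨x, e₉⟩ ∈ ⟦inside⟧} = {e₁, e₂, e₄, e₅, e₇, e₁₀}
⟦guest⟧ = {e₂, e₃, e₇, e₉, e₁₀, e₁₁}
… ∩ ⟦that met e₄⟧ = {e₂, e₃, e₇, e₉, e₁₀, e₁₁} ∩ {e₁, e₂, e₅, e₇, e₈, e₉, e₁₀} = {e₂, e₇, e₉, e₁₀}
… ∩ ⟦above e₁₀⟧ = {e₂, e₇, e₉, e₁₀} ∩ {e₀, e₁, e₃, e₄, e₅, e₆, e₇, e₉, e₁₁} = {e₇, e₉}
… ∩ ⟦inside e₉⟧ = {e₇, e₉} ∩ {e₁, e₂, e₄, e₅, e₇, e₁₀} = {e₇}
⟦guest that met e₄ above e₁₀ inside e₉⟧ = {e₇}; e₇ ∈ this set.

yes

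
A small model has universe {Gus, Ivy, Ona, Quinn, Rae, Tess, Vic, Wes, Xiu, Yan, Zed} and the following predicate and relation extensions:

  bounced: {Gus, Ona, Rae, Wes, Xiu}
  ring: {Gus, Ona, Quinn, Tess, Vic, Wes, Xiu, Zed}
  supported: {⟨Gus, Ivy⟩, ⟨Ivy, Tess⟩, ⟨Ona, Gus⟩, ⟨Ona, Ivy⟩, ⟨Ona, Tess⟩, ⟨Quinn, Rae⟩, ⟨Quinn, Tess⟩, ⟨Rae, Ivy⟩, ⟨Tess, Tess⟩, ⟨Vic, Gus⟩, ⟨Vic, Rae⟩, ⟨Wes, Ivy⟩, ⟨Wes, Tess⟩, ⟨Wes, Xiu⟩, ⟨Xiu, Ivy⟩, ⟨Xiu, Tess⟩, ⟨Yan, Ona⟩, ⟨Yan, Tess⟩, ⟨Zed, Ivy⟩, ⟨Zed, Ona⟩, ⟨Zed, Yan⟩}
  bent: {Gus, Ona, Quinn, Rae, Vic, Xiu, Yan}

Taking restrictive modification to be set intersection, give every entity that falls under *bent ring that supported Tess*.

⟦that supported Tess⟧ = {x : ⟨x, Tess⟩ ∈ ⟦supported⟧} = {Ivy, Ona, Quinn, Tess, Wes, Xiu, Yan}
⟦ring⟧ = {Gus, Ona, Quinn, Tess, Vic, Wes, Xiu, Zed}
… ∩ ⟦that supported Tess⟧ = {Gus, Ona, Quinn, Tess, Vic, Wes, Xiu, Zed} ∩ {Ivy, Ona, Quinn, Tess, Wes, Xiu, Yan} = {Ona, Quinn, Tess, Wes, Xiu}
… ∩ ⟦bent⟧ = {Ona, Quinn, Tess, Wes, Xiu} ∩ {Gus, Ona, Quinn, Rae, Vic, Xiu, Yan} = {Ona, Quinn, Xiu}
So ⟦bent ring that supported Tess⟧ = {Ona, Quinn, Xiu}.

{Ona, Quinn, Xiu}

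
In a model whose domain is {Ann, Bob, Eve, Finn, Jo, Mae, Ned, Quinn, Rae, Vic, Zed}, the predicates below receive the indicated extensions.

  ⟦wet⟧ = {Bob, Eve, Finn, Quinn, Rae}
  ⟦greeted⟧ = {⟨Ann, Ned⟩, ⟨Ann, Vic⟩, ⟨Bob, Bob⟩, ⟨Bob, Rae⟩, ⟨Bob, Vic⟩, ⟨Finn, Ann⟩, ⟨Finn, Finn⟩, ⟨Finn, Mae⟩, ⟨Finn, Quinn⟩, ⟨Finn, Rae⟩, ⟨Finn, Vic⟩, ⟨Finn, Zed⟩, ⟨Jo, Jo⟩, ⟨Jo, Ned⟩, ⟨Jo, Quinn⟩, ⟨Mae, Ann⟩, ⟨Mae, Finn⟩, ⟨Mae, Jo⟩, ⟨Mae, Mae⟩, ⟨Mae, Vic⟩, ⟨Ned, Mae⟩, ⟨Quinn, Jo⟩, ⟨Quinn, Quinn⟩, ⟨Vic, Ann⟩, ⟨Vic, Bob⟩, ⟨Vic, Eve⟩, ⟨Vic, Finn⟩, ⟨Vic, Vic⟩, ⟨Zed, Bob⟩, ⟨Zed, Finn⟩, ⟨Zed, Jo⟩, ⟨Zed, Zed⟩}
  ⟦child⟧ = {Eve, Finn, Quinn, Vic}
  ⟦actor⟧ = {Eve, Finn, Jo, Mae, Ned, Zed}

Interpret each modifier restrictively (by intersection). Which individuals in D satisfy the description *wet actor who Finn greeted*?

⟦who Finn greeted⟧ = {x : ⟨Finn, x⟩ ∈ ⟦greeted⟧} = {Ann, Finn, Mae, Quinn, Rae, Vic, Zed}
⟦actor⟧ = {Eve, Finn, Jo, Mae, Ned, Zed}
… ∩ ⟦who Finn greeted⟧ = {Eve, Finn, Jo, Mae, Ned, Zed} ∩ {Ann, Finn, Mae, Quinn, Rae, Vic, Zed} = {Finn, Mae, Zed}
… ∩ ⟦wet⟧ = {Finn, Mae, Zed} ∩ {Bob, Eve, Finn, Quinn, Rae} = {Finn}
So ⟦wet actor who Finn greeted⟧ = {Finn}.

{Finn}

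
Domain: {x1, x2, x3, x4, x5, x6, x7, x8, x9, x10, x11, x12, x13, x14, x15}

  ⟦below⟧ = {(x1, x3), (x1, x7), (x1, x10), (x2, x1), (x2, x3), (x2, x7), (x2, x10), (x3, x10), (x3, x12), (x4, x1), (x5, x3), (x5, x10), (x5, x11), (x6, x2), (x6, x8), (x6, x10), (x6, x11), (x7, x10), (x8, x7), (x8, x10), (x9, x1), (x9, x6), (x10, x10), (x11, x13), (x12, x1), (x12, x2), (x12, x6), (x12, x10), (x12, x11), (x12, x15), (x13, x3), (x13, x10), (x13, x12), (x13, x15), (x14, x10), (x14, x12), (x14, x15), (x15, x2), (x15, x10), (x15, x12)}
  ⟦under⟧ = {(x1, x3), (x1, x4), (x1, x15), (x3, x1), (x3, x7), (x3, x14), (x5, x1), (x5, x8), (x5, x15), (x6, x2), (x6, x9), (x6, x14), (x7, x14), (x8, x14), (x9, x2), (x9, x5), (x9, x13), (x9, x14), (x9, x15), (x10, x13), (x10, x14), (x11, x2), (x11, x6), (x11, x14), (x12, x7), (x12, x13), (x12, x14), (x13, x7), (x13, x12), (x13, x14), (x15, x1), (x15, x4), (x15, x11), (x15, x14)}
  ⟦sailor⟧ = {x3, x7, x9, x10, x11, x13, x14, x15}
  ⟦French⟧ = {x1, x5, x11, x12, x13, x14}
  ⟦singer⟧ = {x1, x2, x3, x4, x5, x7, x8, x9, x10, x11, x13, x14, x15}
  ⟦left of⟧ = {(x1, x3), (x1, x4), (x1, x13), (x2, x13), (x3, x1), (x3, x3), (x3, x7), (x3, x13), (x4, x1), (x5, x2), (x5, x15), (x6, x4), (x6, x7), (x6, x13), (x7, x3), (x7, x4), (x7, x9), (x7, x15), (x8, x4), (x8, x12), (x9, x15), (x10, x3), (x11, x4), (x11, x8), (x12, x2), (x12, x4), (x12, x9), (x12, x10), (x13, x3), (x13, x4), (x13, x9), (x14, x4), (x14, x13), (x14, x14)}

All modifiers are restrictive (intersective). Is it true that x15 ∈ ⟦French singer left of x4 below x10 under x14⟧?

no

⟦left of x4⟧ = {x : ⟨x, x4⟩ ∈ ⟦left of⟧} = {x1, x6, x7, x8, x11, x12, x13, x14}
⟦below x10⟧ = {x : ⟨x, x10⟩ ∈ ⟦below⟧} = {x1, x2, x3, x5, x6, x7, x8, x10, x12, x13, x14, x15}
⟦under x14⟧ = {x : ⟨x, x14⟩ ∈ ⟦under⟧} = {x3, x6, x7, x8, x9, x10, x11, x12, x13, x15}
⟦singer⟧ = {x1, x2, x3, x4, x5, x7, x8, x9, x10, x11, x13, x14, x15}
… ∩ ⟦left of x4⟧ = {x1, x2, x3, x4, x5, x7, x8, x9, x10, x11, x13, x14, x15} ∩ {x1, x6, x7, x8, x11, x12, x13, x14} = {x1, x7, x8, x11, x13, x14}
… ∩ ⟦below x10⟧ = {x1, x7, x8, x11, x13, x14} ∩ {x1, x2, x3, x5, x6, x7, x8, x10, x12, x13, x14, x15} = {x1, x7, x8, x13, x14}
… ∩ ⟦under x14⟧ = {x1, x7, x8, x13, x14} ∩ {x3, x6, x7, x8, x9, x10, x11, x12, x13, x15} = {x7, x8, x13}
… ∩ ⟦French⟧ = {x7, x8, x13} ∩ {x1, x5, x11, x12, x13, x14} = {x13}
⟦French singer left of x4 below x10 under x14⟧ = {x13}; x15 ∉ this set.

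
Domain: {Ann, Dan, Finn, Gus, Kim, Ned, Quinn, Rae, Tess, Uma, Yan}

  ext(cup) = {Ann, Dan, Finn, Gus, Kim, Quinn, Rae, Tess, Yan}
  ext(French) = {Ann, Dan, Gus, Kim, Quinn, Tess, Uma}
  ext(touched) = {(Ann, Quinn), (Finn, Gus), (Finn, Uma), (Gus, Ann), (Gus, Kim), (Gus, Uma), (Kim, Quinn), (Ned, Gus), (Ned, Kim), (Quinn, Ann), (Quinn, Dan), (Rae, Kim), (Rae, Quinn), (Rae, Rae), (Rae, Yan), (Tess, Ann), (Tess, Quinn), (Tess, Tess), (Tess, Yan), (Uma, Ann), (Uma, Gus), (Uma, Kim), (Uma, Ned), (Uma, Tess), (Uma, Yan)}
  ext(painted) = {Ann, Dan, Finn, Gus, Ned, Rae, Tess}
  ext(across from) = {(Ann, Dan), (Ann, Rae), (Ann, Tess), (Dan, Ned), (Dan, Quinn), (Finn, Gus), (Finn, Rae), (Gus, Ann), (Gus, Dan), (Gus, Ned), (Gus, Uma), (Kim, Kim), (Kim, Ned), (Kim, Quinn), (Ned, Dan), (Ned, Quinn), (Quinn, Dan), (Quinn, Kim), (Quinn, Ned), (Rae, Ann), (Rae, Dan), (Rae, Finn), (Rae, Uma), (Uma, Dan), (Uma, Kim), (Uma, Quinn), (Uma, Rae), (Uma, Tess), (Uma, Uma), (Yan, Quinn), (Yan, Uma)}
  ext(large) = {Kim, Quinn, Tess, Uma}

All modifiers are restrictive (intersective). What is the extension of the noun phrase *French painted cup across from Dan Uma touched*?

{Ann, Gus}

⟦across from Dan⟧ = {x : ⟨x, Dan⟩ ∈ ⟦across from⟧} = {Ann, Gus, Ned, Quinn, Rae, Uma}
⟦Uma touched⟧ = {x : ⟨Uma, x⟩ ∈ ⟦touched⟧} = {Ann, Gus, Kim, Ned, Tess, Yan}
⟦cup⟧ = {Ann, Dan, Finn, Gus, Kim, Quinn, Rae, Tess, Yan}
… ∩ ⟦across from Dan⟧ = {Ann, Dan, Finn, Gus, Kim, Quinn, Rae, Tess, Yan} ∩ {Ann, Gus, Ned, Quinn, Rae, Uma} = {Ann, Gus, Quinn, Rae}
… ∩ ⟦Uma touched⟧ = {Ann, Gus, Quinn, Rae} ∩ {Ann, Gus, Kim, Ned, Tess, Yan} = {Ann, Gus}
… ∩ ⟦French⟧ = {Ann, Gus} ∩ {Ann, Dan, Gus, Kim, Quinn, Tess, Uma} = {Ann, Gus}
… ∩ ⟦painted⟧ = {Ann, Gus} ∩ {Ann, Dan, Finn, Gus, Ned, Rae, Tess} = {Ann, Gus}
So ⟦French painted cup across from Dan Uma touched⟧ = {Ann, Gus}.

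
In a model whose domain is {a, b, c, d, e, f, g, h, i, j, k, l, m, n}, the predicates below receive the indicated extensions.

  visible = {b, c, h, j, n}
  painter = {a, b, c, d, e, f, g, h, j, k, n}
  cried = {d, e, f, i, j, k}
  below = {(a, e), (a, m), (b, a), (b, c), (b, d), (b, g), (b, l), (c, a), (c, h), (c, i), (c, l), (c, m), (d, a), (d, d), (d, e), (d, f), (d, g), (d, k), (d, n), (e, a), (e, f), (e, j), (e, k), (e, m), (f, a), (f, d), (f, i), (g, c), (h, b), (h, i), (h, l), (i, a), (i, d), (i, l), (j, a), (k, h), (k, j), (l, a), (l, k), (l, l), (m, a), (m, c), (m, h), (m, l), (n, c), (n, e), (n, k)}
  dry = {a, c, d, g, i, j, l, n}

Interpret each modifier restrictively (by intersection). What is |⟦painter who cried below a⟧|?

⟦who cried⟧ = ⟦cried⟧ = {d, e, f, i, j, k}
⟦below a⟧ = {x : ⟨x, a⟩ ∈ ⟦below⟧} = {b, c, d, e, f, i, j, l, m}
⟦painter⟧ = {a, b, c, d, e, f, g, h, j, k, n}
… ∩ ⟦who cried⟧ = {a, b, c, d, e, f, g, h, j, k, n} ∩ {d, e, f, i, j, k} = {d, e, f, j, k}
… ∩ ⟦below a⟧ = {d, e, f, j, k} ∩ {b, c, d, e, f, i, j, l, m} = {d, e, f, j}
⟦painter who cried below a⟧ = {d, e, f, j}, so the cardinality is 4.

4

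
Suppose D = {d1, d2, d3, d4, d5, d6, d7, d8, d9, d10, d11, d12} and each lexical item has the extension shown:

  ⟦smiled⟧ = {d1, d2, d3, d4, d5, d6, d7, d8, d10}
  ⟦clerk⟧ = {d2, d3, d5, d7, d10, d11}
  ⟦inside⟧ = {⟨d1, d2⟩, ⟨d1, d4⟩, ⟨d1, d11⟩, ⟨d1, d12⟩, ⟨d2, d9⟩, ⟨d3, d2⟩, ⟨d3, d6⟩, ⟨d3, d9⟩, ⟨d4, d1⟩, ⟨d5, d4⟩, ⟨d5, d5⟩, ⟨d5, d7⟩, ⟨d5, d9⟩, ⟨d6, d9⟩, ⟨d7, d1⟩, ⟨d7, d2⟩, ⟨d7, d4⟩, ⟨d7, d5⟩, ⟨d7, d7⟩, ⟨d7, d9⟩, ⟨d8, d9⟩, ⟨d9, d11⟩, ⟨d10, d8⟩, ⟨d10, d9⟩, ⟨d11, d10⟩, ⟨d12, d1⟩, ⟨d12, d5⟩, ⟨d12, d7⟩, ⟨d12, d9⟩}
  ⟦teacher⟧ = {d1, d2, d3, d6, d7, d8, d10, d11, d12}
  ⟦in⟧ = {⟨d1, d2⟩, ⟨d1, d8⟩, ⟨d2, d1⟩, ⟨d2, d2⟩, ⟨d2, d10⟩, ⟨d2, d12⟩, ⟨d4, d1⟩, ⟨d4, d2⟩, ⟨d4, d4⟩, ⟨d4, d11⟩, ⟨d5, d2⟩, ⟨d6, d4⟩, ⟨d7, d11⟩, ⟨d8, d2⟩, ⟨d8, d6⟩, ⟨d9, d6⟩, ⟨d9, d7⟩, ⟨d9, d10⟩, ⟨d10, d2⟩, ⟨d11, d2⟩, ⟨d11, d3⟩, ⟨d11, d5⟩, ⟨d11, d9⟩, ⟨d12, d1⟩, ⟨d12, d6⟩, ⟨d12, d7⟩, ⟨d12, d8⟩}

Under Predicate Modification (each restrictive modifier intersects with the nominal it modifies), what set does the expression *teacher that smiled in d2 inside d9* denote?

{d2, d8, d10}

⟦that smiled⟧ = ⟦smiled⟧ = {d1, d2, d3, d4, d5, d6, d7, d8, d10}
⟦in d2⟧ = {x : ⟨x, d2⟩ ∈ ⟦in⟧} = {d1, d2, d4, d5, d8, d10, d11}
⟦inside d9⟧ = {x : ⟨x, d9⟩ ∈ ⟦inside⟧} = {d2, d3, d5, d6, d7, d8, d10, d12}
⟦teacher⟧ = {d1, d2, d3, d6, d7, d8, d10, d11, d12}
… ∩ ⟦that smiled⟧ = {d1, d2, d3, d6, d7, d8, d10, d11, d12} ∩ {d1, d2, d3, d4, d5, d6, d7, d8, d10} = {d1, d2, d3, d6, d7, d8, d10}
… ∩ ⟦in d2⟧ = {d1, d2, d3, d6, d7, d8, d10} ∩ {d1, d2, d4, d5, d8, d10, d11} = {d1, d2, d8, d10}
… ∩ ⟦inside d9⟧ = {d1, d2, d8, d10} ∩ {d2, d3, d5, d6, d7, d8, d10, d12} = {d2, d8, d10}
So ⟦teacher that smiled in d2 inside d9⟧ = {d2, d8, d10}.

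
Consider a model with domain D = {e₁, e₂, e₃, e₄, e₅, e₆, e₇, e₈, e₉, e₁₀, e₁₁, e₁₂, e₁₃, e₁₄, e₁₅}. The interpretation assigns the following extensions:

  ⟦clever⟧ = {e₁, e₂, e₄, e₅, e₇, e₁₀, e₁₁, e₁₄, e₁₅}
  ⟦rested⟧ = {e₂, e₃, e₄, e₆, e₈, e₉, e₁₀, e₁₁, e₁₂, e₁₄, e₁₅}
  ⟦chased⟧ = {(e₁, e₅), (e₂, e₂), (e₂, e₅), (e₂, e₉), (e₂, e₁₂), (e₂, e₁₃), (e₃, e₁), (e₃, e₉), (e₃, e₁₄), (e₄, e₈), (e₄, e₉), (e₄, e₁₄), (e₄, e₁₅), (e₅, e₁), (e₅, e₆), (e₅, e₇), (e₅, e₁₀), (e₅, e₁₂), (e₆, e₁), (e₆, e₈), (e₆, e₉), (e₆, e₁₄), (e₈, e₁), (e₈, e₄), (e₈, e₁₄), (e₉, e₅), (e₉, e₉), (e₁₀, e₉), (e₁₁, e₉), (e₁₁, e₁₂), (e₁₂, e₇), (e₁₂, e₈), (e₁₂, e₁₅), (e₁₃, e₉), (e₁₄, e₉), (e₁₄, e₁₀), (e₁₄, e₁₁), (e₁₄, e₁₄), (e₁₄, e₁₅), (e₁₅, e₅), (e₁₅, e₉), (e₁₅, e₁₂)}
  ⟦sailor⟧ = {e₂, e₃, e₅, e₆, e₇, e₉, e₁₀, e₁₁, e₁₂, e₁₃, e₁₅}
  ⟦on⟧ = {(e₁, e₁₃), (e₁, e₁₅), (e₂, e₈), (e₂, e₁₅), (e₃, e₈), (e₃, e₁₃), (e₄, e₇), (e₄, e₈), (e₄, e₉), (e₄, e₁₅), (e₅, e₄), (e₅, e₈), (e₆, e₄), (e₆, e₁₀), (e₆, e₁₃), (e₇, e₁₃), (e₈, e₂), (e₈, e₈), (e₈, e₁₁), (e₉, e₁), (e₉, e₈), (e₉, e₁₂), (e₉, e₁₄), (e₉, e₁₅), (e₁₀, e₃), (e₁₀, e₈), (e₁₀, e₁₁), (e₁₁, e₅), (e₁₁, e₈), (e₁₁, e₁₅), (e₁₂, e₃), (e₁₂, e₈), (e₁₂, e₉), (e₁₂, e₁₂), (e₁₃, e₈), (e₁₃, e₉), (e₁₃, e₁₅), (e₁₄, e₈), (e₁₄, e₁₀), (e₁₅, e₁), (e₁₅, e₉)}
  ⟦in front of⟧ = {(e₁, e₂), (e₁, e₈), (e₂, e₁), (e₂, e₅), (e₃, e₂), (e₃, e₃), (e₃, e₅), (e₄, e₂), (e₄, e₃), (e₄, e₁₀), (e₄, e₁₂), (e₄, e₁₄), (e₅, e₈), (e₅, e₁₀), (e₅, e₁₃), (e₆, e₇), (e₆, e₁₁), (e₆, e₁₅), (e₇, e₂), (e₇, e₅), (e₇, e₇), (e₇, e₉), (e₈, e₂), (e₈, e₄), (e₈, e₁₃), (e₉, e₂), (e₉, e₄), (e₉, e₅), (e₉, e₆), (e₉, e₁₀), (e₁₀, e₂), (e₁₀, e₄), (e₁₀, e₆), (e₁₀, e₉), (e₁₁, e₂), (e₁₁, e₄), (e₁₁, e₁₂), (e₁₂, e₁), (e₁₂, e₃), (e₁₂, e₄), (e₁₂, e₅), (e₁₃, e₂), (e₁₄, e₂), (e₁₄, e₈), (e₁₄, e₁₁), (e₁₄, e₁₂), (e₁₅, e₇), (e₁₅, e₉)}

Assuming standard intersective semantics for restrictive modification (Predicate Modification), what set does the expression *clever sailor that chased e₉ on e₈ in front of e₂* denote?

⟦that chased e₉⟧ = {x : ⟨x, e₉⟩ ∈ ⟦chased⟧} = {e₂, e₃, e₄, e₆, e₉, e₁₀, e₁₁, e₁₃, e₁₄, e₁₅}
⟦on e₈⟧ = {x : ⟨x, e₈⟩ ∈ ⟦on⟧} = {e₂, e₃, e₄, e₅, e₈, e₉, e₁₀, e₁₁, e₁₂, e₁₃, e₁₄}
⟦in front of e₂⟧ = {x : ⟨x, e₂⟩ ∈ ⟦in front of⟧} = {e₁, e₃, e₄, e₇, e₈, e₉, e₁₀, e₁₁, e₁₃, e₁₄}
⟦sailor⟧ = {e₂, e₃, e₅, e₆, e₇, e₉, e₁₀, e₁₁, e₁₂, e₁₃, e₁₅}
… ∩ ⟦that chased e₉⟧ = {e₂, e₃, e₅, e₆, e₇, e₉, e₁₀, e₁₁, e₁₂, e₁₃, e₁₅} ∩ {e₂, e₃, e₄, e₆, e₉, e₁₀, e₁₁, e₁₃, e₁₄, e₁₅} = {e₂, e₃, e₆, e₉, e₁₀, e₁₁, e₁₃, e₁₅}
… ∩ ⟦on e₈⟧ = {e₂, e₃, e₆, e₉, e₁₀, e₁₁, e₁₃, e₁₅} ∩ {e₂, e₃, e₄, e₅, e₈, e₉, e₁₀, e₁₁, e₁₂, e₁₃, e₁₄} = {e₂, e₃, e₉, e₁₀, e₁₁, e₁₃}
… ∩ ⟦in front of e₂⟧ = {e₂, e₃, e₉, e₁₀, e₁₁, e₁₃} ∩ {e₁, e₃, e₄, e₇, e₈, e₉, e₁₀, e₁₁, e₁₃, e₁₄} = {e₃, e₉, e₁₀, e₁₁, e₁₃}
… ∩ ⟦clever⟧ = {e₃, e₉, e₁₀, e₁₁, e₁₃} ∩ {e₁, e₂, e₄, e₅, e₇, e₁₀, e₁₁, e₁₄, e₁₅} = {e₁₀, e₁₁}
So ⟦clever sailor that chased e₉ on e₈ in front of e₂⟧ = {e₁₀, e₁₁}.

{e₁₀, e₁₁}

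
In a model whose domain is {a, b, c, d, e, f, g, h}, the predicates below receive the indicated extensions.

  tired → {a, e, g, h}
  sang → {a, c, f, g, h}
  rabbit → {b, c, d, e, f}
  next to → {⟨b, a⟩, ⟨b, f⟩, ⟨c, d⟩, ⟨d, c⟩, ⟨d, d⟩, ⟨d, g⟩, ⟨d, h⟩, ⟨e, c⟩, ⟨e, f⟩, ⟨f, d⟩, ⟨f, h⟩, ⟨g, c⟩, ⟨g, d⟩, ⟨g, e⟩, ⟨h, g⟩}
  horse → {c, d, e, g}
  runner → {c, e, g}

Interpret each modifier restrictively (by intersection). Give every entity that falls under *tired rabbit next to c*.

⟦next to c⟧ = {x : ⟨x, c⟩ ∈ ⟦next to⟧} = {d, e, g}
⟦rabbit⟧ = {b, c, d, e, f}
… ∩ ⟦next to c⟧ = {b, c, d, e, f} ∩ {d, e, g} = {d, e}
… ∩ ⟦tired⟧ = {d, e} ∩ {a, e, g, h} = {e}
So ⟦tired rabbit next to c⟧ = {e}.

{e}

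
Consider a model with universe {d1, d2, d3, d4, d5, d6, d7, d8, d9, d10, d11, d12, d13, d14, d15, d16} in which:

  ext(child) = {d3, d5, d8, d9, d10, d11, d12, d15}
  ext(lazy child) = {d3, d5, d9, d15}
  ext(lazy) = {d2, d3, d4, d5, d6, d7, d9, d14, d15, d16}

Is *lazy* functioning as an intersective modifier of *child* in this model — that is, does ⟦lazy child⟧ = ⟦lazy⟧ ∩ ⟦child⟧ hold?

⟦lazy⟧ ∩ ⟦child⟧ = {d2, d3, d4, d5, d6, d7, d9, d14, d15, d16} ∩ {d3, d5, d8, d9, d10, d11, d12, d15} = {d3, d5, d9, d15}
Observed ⟦lazy child⟧ = {d3, d5, d9, d15}.
These coincide, so the modifier is intersective here.

yes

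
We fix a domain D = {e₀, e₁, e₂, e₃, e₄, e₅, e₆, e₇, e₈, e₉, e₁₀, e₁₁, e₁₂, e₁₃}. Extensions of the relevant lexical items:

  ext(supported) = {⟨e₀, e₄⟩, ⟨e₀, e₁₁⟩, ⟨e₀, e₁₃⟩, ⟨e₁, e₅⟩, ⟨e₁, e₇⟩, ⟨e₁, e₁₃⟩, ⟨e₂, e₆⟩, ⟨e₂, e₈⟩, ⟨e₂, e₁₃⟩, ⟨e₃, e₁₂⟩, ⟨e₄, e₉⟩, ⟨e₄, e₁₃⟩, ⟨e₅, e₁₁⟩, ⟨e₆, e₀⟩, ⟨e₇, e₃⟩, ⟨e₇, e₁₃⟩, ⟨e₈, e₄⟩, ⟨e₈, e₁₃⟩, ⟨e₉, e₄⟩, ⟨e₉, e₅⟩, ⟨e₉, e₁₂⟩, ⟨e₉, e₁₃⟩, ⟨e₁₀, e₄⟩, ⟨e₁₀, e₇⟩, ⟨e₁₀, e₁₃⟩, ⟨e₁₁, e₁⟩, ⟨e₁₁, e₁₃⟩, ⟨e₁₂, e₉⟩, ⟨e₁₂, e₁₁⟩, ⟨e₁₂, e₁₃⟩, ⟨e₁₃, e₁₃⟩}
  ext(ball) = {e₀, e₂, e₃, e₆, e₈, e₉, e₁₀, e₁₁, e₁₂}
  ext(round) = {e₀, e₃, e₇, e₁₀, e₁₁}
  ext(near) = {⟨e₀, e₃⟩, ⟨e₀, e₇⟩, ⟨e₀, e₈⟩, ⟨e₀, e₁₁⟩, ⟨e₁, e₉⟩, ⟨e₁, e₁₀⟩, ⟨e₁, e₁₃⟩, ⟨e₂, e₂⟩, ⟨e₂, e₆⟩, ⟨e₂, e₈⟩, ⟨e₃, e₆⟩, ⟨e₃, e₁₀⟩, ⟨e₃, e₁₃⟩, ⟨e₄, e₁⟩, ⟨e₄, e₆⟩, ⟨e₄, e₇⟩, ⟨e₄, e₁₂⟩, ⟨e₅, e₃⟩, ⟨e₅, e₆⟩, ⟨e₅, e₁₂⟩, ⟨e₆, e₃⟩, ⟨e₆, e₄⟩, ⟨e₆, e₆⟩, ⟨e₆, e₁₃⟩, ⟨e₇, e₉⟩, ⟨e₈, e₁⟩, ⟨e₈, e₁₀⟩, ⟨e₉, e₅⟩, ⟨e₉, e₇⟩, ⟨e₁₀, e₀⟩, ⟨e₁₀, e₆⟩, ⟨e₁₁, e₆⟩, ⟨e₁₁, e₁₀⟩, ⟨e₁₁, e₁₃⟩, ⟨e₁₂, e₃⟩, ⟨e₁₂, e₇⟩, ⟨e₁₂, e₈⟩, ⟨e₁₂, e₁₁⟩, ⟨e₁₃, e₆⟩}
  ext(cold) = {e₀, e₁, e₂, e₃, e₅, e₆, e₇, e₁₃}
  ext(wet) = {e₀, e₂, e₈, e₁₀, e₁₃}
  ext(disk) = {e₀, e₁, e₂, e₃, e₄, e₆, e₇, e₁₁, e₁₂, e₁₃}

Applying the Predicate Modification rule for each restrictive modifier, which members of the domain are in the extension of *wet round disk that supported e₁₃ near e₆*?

{}

⟦that supported e₁₃⟧ = {x : ⟨x, e₁₃⟩ ∈ ⟦supported⟧} = {e₀, e₁, e₂, e₄, e₇, e₈, e₉, e₁₀, e₁₁, e₁₂, e₁₃}
⟦near e₆⟧ = {x : ⟨x, e₆⟩ ∈ ⟦near⟧} = {e₂, e₃, e₄, e₅, e₆, e₁₀, e₁₁, e₁₃}
⟦disk⟧ = {e₀, e₁, e₂, e₃, e₄, e₆, e₇, e₁₁, e₁₂, e₁₃}
… ∩ ⟦that supported e₁₃⟧ = {e₀, e₁, e₂, e₃, e₄, e₆, e₇, e₁₁, e₁₂, e₁₃} ∩ {e₀, e₁, e₂, e₄, e₇, e₈, e₉, e₁₀, e₁₁, e₁₂, e₁₃} = {e₀, e₁, e₂, e₄, e₇, e₁₁, e₁₂, e₁₃}
… ∩ ⟦near e₆⟧ = {e₀, e₁, e₂, e₄, e₇, e₁₁, e₁₂, e₁₃} ∩ {e₂, e₃, e₄, e₅, e₆, e₁₀, e₁₁, e₁₃} = {e₂, e₄, e₁₁, e₁₃}
… ∩ ⟦wet⟧ = {e₂, e₄, e₁₁, e₁₃} ∩ {e₀, e₂, e₈, e₁₀, e₁₃} = {e₂, e₁₃}
… ∩ ⟦round⟧ = {e₂, e₁₃} ∩ {e₀, e₃, e₇, e₁₀, e₁₁} = ∅
So ⟦wet round disk that supported e₁₃ near e₆⟧ = {}.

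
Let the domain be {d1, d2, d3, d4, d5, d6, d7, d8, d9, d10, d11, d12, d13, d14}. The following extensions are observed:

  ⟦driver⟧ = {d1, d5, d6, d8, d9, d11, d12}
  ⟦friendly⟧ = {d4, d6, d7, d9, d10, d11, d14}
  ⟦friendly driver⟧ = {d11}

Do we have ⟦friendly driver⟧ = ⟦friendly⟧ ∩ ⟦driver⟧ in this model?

no

⟦friendly⟧ ∩ ⟦driver⟧ = {d4, d6, d7, d9, d10, d11, d14} ∩ {d1, d5, d6, d8, d9, d11, d12} = {d6, d9, d11}
Observed ⟦friendly driver⟧ = {d11}.
These differ, so the modifier is not intersective in this model.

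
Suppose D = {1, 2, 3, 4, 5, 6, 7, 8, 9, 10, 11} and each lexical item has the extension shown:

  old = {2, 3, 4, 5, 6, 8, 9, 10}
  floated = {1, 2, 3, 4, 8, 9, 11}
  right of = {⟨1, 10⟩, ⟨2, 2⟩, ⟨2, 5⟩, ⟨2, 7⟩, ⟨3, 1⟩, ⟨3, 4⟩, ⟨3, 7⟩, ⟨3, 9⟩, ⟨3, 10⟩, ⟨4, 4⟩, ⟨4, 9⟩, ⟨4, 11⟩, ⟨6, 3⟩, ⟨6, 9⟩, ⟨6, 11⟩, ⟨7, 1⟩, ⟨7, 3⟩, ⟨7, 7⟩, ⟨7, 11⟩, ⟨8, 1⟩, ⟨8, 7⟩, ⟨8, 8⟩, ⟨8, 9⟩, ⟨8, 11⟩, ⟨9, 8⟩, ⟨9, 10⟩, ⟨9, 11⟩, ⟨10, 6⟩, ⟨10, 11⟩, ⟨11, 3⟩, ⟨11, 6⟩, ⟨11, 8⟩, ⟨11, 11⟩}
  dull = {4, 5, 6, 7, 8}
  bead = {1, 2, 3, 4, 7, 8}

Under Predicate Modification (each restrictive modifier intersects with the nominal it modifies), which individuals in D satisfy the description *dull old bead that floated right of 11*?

{4, 8}

⟦that floated⟧ = ⟦floated⟧ = {1, 2, 3, 4, 8, 9, 11}
⟦right of 11⟧ = {x : ⟨x, 11⟩ ∈ ⟦right of⟧} = {4, 6, 7, 8, 9, 10, 11}
⟦bead⟧ = {1, 2, 3, 4, 7, 8}
… ∩ ⟦that floated⟧ = {1, 2, 3, 4, 7, 8} ∩ {1, 2, 3, 4, 8, 9, 11} = {1, 2, 3, 4, 8}
… ∩ ⟦right of 11⟧ = {1, 2, 3, 4, 8} ∩ {4, 6, 7, 8, 9, 10, 11} = {4, 8}
… ∩ ⟦dull⟧ = {4, 8} ∩ {4, 5, 6, 7, 8} = {4, 8}
… ∩ ⟦old⟧ = {4, 8} ∩ {2, 3, 4, 5, 6, 8, 9, 10} = {4, 8}
So ⟦dull old bead that floated right of 11⟧ = {4, 8}.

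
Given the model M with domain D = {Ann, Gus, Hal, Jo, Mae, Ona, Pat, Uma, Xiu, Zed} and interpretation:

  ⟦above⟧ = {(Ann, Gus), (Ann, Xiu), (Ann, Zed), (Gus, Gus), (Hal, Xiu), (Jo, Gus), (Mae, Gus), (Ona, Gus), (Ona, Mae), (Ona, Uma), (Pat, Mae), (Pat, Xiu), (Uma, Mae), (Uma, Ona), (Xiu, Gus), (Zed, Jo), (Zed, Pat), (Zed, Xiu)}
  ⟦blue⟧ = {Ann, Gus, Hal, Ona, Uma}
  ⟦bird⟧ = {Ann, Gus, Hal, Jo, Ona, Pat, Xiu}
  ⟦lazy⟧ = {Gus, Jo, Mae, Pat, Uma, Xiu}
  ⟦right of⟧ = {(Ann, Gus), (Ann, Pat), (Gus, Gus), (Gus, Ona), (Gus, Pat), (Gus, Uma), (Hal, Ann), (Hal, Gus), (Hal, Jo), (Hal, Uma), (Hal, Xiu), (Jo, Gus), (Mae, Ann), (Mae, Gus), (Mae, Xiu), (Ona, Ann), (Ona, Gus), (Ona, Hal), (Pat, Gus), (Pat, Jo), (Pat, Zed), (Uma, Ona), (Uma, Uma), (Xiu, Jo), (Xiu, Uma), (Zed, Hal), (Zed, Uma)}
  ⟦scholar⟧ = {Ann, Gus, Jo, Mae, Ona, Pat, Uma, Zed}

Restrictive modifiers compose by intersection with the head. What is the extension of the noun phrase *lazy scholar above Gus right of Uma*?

{Gus}

⟦above Gus⟧ = {x : ⟨x, Gus⟩ ∈ ⟦above⟧} = {Ann, Gus, Jo, Mae, Ona, Xiu}
⟦right of Uma⟧ = {x : ⟨x, Uma⟩ ∈ ⟦right of⟧} = {Gus, Hal, Uma, Xiu, Zed}
⟦scholar⟧ = {Ann, Gus, Jo, Mae, Ona, Pat, Uma, Zed}
… ∩ ⟦above Gus⟧ = {Ann, Gus, Jo, Mae, Ona, Pat, Uma, Zed} ∩ {Ann, Gus, Jo, Mae, Ona, Xiu} = {Ann, Gus, Jo, Mae, Ona}
… ∩ ⟦right of Uma⟧ = {Ann, Gus, Jo, Mae, Ona} ∩ {Gus, Hal, Uma, Xiu, Zed} = {Gus}
… ∩ ⟦lazy⟧ = {Gus} ∩ {Gus, Jo, Mae, Pat, Uma, Xiu} = {Gus}
So ⟦lazy scholar above Gus right of Uma⟧ = {Gus}.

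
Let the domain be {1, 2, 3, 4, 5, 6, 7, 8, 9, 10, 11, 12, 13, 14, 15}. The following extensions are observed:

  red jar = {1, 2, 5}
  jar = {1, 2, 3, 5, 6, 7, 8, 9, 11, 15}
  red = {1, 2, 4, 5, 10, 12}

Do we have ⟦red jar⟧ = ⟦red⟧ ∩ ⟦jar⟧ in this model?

⟦red⟧ ∩ ⟦jar⟧ = {1, 2, 4, 5, 10, 12} ∩ {1, 2, 3, 5, 6, 7, 8, 9, 11, 15} = {1, 2, 5}
Observed ⟦red jar⟧ = {1, 2, 5}.
These coincide, so the modifier is intersective here.

yes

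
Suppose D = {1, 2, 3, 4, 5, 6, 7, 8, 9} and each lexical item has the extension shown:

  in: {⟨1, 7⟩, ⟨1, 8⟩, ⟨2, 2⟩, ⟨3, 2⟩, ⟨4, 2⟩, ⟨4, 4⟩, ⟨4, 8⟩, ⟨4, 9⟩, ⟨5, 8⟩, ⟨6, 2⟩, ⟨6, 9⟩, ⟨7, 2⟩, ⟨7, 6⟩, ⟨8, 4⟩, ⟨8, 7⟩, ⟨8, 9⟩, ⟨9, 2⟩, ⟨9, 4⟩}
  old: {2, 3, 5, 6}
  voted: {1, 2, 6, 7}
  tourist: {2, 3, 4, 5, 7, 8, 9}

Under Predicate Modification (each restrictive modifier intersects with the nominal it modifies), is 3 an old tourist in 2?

yes

⟦in 2⟧ = {x : ⟨x, 2⟩ ∈ ⟦in⟧} = {2, 3, 4, 6, 7, 9}
⟦tourist⟧ = {2, 3, 4, 5, 7, 8, 9}
… ∩ ⟦in 2⟧ = {2, 3, 4, 5, 7, 8, 9} ∩ {2, 3, 4, 6, 7, 9} = {2, 3, 4, 7, 9}
… ∩ ⟦old⟧ = {2, 3, 4, 7, 9} ∩ {2, 3, 5, 6} = {2, 3}
⟦old tourist in 2⟧ = {2, 3}; 3 ∈ this set.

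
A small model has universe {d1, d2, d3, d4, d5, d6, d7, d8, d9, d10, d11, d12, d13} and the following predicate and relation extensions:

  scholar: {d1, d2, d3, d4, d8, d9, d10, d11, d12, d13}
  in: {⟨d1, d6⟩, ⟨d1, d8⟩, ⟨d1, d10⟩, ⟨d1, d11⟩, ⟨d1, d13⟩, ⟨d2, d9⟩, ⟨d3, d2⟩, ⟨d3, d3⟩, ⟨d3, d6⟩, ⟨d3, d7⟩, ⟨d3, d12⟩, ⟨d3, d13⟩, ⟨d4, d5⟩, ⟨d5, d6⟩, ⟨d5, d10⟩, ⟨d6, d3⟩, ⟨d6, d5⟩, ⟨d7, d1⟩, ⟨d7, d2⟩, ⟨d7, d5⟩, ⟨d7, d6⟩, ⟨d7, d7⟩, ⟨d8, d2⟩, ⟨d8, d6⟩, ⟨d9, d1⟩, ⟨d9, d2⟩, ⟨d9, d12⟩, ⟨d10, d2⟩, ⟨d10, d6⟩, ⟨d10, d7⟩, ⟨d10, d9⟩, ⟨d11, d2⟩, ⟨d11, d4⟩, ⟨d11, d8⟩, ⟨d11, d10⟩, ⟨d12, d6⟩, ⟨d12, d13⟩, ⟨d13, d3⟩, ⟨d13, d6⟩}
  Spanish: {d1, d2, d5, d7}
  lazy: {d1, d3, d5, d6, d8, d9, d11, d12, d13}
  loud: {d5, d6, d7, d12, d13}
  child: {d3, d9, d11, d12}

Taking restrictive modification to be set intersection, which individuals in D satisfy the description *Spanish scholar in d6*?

⟦in d6⟧ = {x : ⟨x, d6⟩ ∈ ⟦in⟧} = {d1, d3, d5, d7, d8, d10, d12, d13}
⟦scholar⟧ = {d1, d2, d3, d4, d8, d9, d10, d11, d12, d13}
… ∩ ⟦in d6⟧ = {d1, d2, d3, d4, d8, d9, d10, d11, d12, d13} ∩ {d1, d3, d5, d7, d8, d10, d12, d13} = {d1, d3, d8, d10, d12, d13}
… ∩ ⟦Spanish⟧ = {d1, d3, d8, d10, d12, d13} ∩ {d1, d2, d5, d7} = {d1}
So ⟦Spanish scholar in d6⟧ = {d1}.

{d1}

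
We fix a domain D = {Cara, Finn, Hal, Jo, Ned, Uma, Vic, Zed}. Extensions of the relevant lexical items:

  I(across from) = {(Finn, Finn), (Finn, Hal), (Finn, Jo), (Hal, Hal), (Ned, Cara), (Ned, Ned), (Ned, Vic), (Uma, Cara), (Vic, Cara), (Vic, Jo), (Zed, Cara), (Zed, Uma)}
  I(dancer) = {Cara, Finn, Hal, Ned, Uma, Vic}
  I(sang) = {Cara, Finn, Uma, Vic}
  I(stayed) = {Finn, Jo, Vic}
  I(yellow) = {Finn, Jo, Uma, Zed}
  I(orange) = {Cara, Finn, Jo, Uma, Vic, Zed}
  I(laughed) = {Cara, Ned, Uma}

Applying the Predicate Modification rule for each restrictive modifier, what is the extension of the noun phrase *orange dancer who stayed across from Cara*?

⟦who stayed⟧ = ⟦stayed⟧ = {Finn, Jo, Vic}
⟦across from Cara⟧ = {x : ⟨x, Cara⟩ ∈ ⟦across from⟧} = {Ned, Uma, Vic, Zed}
⟦dancer⟧ = {Cara, Finn, Hal, Ned, Uma, Vic}
… ∩ ⟦who stayed⟧ = {Cara, Finn, Hal, Ned, Uma, Vic} ∩ {Finn, Jo, Vic} = {Finn, Vic}
… ∩ ⟦across from Cara⟧ = {Finn, Vic} ∩ {Ned, Uma, Vic, Zed} = {Vic}
… ∩ ⟦orange⟧ = {Vic} ∩ {Cara, Finn, Jo, Uma, Vic, Zed} = {Vic}
So ⟦orange dancer who stayed across from Cara⟧ = {Vic}.

{Vic}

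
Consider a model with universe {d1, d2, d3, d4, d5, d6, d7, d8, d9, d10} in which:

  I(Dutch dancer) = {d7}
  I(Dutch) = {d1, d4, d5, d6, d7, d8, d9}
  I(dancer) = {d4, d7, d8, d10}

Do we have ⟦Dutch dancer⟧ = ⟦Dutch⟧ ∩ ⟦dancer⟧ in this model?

⟦Dutch⟧ ∩ ⟦dancer⟧ = {d1, d4, d5, d6, d7, d8, d9} ∩ {d4, d7, d8, d10} = {d4, d7, d8}
Observed ⟦Dutch dancer⟧ = {d7}.
These differ, so the modifier is not intersective in this model.

no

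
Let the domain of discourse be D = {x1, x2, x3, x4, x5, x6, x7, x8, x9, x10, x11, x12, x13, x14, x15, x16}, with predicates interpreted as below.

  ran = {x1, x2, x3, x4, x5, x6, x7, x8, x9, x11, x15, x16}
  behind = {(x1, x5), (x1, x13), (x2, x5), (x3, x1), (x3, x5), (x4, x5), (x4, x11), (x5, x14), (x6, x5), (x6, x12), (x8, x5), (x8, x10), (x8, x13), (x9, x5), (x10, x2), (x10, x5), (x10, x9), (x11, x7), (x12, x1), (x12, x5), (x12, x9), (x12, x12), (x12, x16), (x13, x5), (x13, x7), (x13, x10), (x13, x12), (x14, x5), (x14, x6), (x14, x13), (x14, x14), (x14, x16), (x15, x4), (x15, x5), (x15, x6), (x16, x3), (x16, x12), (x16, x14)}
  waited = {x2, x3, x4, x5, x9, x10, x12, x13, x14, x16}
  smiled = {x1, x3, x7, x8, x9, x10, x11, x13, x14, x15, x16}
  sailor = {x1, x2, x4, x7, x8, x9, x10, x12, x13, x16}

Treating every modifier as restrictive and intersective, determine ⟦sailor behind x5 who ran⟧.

⟦behind x5⟧ = {x : ⟨x, x5⟩ ∈ ⟦behind⟧} = {x1, x2, x3, x4, x6, x8, x9, x10, x12, x13, x14, x15}
⟦who ran⟧ = ⟦ran⟧ = {x1, x2, x3, x4, x5, x6, x7, x8, x9, x11, x15, x16}
⟦sailor⟧ = {x1, x2, x4, x7, x8, x9, x10, x12, x13, x16}
… ∩ ⟦behind x5⟧ = {x1, x2, x4, x7, x8, x9, x10, x12, x13, x16} ∩ {x1, x2, x3, x4, x6, x8, x9, x10, x12, x13, x14, x15} = {x1, x2, x4, x8, x9, x10, x12, x13}
… ∩ ⟦who ran⟧ = {x1, x2, x4, x8, x9, x10, x12, x13} ∩ {x1, x2, x3, x4, x5, x6, x7, x8, x9, x11, x15, x16} = {x1, x2, x4, x8, x9}
So ⟦sailor behind x5 who ran⟧ = {x1, x2, x4, x8, x9}.

{x1, x2, x4, x8, x9}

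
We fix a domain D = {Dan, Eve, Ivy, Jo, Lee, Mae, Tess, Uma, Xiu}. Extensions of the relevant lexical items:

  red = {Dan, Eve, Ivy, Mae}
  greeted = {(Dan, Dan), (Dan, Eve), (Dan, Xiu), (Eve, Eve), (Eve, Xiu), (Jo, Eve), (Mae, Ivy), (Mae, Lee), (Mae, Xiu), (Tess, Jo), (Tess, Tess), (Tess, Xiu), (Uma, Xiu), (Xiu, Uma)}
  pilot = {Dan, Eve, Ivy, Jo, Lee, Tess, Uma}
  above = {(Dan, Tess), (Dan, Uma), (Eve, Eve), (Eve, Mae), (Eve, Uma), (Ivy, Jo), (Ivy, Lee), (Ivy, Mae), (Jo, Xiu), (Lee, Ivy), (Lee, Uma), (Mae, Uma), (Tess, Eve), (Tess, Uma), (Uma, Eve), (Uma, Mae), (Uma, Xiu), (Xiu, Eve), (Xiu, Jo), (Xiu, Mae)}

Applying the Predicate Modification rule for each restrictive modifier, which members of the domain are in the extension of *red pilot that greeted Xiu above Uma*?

⟦that greeted Xiu⟧ = {x : ⟨x, Xiu⟩ ∈ ⟦greeted⟧} = {Dan, Eve, Mae, Tess, Uma}
⟦above Uma⟧ = {x : ⟨x, Uma⟩ ∈ ⟦above⟧} = {Dan, Eve, Lee, Mae, Tess}
⟦pilot⟧ = {Dan, Eve, Ivy, Jo, Lee, Tess, Uma}
… ∩ ⟦that greeted Xiu⟧ = {Dan, Eve, Ivy, Jo, Lee, Tess, Uma} ∩ {Dan, Eve, Mae, Tess, Uma} = {Dan, Eve, Tess, Uma}
… ∩ ⟦above Uma⟧ = {Dan, Eve, Tess, Uma} ∩ {Dan, Eve, Lee, Mae, Tess} = {Dan, Eve, Tess}
… ∩ ⟦red⟧ = {Dan, Eve, Tess} ∩ {Dan, Eve, Ivy, Mae} = {Dan, Eve}
So ⟦red pilot that greeted Xiu above Uma⟧ = {Dan, Eve}.

{Dan, Eve}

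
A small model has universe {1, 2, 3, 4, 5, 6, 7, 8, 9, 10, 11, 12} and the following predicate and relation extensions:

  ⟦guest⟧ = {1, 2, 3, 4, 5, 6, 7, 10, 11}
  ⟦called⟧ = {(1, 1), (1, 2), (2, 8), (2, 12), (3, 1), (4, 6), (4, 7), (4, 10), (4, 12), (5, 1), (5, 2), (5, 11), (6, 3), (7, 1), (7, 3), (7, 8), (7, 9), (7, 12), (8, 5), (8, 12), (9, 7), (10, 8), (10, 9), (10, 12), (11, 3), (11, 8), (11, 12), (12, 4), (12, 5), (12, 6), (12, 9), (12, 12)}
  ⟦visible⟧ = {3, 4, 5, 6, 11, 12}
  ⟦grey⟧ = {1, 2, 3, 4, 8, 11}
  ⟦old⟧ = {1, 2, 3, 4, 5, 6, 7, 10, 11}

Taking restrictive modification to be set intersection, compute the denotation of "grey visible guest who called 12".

{4, 11}

⟦who called 12⟧ = {x : ⟨x, 12⟩ ∈ ⟦called⟧} = {2, 4, 7, 8, 10, 11, 12}
⟦guest⟧ = {1, 2, 3, 4, 5, 6, 7, 10, 11}
… ∩ ⟦who called 12⟧ = {1, 2, 3, 4, 5, 6, 7, 10, 11} ∩ {2, 4, 7, 8, 10, 11, 12} = {2, 4, 7, 10, 11}
… ∩ ⟦grey⟧ = {2, 4, 7, 10, 11} ∩ {1, 2, 3, 4, 8, 11} = {2, 4, 11}
… ∩ ⟦visible⟧ = {2, 4, 11} ∩ {3, 4, 5, 6, 11, 12} = {4, 11}
So ⟦grey visible guest who called 12⟧ = {4, 11}.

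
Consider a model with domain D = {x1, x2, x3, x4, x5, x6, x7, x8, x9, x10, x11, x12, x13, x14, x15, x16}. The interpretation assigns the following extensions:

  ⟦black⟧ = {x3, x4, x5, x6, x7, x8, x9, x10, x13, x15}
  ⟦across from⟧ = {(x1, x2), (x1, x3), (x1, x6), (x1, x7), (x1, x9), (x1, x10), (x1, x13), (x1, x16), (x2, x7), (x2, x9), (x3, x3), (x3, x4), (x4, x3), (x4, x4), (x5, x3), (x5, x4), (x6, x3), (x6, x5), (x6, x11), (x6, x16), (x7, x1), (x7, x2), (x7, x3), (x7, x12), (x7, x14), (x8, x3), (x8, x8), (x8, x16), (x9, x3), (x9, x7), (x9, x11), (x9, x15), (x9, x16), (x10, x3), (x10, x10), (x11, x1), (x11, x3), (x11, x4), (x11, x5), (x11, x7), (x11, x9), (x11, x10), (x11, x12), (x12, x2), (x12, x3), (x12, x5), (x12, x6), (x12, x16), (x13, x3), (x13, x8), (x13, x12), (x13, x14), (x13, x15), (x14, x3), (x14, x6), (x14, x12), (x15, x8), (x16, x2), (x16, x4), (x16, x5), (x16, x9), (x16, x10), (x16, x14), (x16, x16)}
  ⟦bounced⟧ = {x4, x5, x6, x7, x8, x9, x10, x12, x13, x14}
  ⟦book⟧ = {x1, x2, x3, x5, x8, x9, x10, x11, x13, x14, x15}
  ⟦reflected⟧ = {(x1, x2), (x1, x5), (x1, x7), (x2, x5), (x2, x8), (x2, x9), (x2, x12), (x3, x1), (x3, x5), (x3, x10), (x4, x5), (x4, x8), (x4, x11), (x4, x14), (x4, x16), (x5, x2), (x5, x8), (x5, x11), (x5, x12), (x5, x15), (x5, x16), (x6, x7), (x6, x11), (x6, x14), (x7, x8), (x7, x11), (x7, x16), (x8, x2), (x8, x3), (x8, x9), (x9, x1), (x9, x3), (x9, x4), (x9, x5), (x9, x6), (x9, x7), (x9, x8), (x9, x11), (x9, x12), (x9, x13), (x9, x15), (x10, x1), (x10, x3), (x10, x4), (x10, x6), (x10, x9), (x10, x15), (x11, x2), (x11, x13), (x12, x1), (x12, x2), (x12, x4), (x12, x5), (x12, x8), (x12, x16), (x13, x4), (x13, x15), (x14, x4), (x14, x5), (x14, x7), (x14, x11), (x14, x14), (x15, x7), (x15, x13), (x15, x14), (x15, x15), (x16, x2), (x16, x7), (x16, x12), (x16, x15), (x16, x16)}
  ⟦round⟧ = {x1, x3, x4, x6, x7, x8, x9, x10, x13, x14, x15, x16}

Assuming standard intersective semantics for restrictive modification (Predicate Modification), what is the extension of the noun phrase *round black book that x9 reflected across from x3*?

⟦that x9 reflected⟧ = {x : ⟨x9, x⟩ ∈ ⟦reflected⟧} = {x1, x3, x4, x5, x6, x7, x8, x11, x12, x13, x15}
⟦across from x3⟧ = {x : ⟨x, x3⟩ ∈ ⟦across from⟧} = {x1, x3, x4, x5, x6, x7, x8, x9, x10, x11, x12, x13, x14}
⟦book⟧ = {x1, x2, x3, x5, x8, x9, x10, x11, x13, x14, x15}
… ∩ ⟦that x9 reflected⟧ = {x1, x2, x3, x5, x8, x9, x10, x11, x13, x14, x15} ∩ {x1, x3, x4, x5, x6, x7, x8, x11, x12, x13, x15} = {x1, x3, x5, x8, x11, x13, x15}
… ∩ ⟦across from x3⟧ = {x1, x3, x5, x8, x11, x13, x15} ∩ {x1, x3, x4, x5, x6, x7, x8, x9, x10, x11, x12, x13, x14} = {x1, x3, x5, x8, x11, x13}
… ∩ ⟦round⟧ = {x1, x3, x5, x8, x11, x13} ∩ {x1, x3, x4, x6, x7, x8, x9, x10, x13, x14, x15, x16} = {x1, x3, x8, x13}
… ∩ ⟦black⟧ = {x1, x3, x8, x13} ∩ {x3, x4, x5, x6, x7, x8, x9, x10, x13, x15} = {x3, x8, x13}
So ⟦round black book that x9 reflected across from x3⟧ = {x3, x8, x13}.

{x3, x8, x13}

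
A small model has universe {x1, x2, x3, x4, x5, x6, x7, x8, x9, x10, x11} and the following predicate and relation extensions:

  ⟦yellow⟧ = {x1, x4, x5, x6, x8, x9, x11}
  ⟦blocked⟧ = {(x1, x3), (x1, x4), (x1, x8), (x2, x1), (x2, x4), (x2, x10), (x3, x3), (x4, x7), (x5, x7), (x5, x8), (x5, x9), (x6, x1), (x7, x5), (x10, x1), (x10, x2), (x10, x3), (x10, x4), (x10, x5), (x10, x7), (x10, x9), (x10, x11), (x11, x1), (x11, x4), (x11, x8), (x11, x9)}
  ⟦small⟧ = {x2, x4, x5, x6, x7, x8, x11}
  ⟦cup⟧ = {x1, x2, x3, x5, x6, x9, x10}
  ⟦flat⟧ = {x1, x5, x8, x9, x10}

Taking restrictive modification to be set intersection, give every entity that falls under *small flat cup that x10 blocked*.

{x5}

⟦that x10 blocked⟧ = {x : ⟨x10, x⟩ ∈ ⟦blocked⟧} = {x1, x2, x3, x4, x5, x7, x9, x11}
⟦cup⟧ = {x1, x2, x3, x5, x6, x9, x10}
… ∩ ⟦that x10 blocked⟧ = {x1, x2, x3, x5, x6, x9, x10} ∩ {x1, x2, x3, x4, x5, x7, x9, x11} = {x1, x2, x3, x5, x9}
… ∩ ⟦small⟧ = {x1, x2, x3, x5, x9} ∩ {x2, x4, x5, x6, x7, x8, x11} = {x2, x5}
… ∩ ⟦flat⟧ = {x2, x5} ∩ {x1, x5, x8, x9, x10} = {x5}
So ⟦small flat cup that x10 blocked⟧ = {x5}.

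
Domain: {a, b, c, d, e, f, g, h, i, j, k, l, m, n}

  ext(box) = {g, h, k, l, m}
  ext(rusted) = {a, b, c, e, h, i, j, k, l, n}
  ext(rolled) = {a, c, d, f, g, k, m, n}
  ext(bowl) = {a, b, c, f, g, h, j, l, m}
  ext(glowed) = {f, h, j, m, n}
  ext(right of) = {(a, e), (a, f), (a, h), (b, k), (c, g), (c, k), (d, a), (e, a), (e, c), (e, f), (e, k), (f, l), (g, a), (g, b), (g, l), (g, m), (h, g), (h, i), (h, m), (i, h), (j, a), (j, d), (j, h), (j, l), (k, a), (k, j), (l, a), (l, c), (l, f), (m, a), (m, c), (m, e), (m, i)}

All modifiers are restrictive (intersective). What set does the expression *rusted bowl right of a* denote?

{j, l}

⟦right of a⟧ = {x : ⟨x, a⟩ ∈ ⟦right of⟧} = {d, e, g, j, k, l, m}
⟦bowl⟧ = {a, b, c, f, g, h, j, l, m}
… ∩ ⟦right of a⟧ = {a, b, c, f, g, h, j, l, m} ∩ {d, e, g, j, k, l, m} = {g, j, l, m}
… ∩ ⟦rusted⟧ = {g, j, l, m} ∩ {a, b, c, e, h, i, j, k, l, n} = {j, l}
So ⟦rusted bowl right of a⟧ = {j, l}.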